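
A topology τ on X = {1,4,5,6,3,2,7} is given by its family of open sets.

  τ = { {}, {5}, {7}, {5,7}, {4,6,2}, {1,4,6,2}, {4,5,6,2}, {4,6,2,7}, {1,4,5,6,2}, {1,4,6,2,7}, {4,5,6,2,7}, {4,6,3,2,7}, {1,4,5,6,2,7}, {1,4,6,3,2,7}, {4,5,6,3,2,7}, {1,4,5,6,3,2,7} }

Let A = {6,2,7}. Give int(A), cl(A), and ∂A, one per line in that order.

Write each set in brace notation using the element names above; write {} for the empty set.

open subsets of A: {}, {7}; so int(A) = {7}
closure: X∖int(X∖A) = X∖{5} = {1,4,6,3,2,7}
∂A = {1,4,6,3,2,7} minus {7} = {1,4,6,3,2}

int(A) = {7}
cl(A)  = {1,4,6,3,2,7}
∂A     = {1,4,6,3,2}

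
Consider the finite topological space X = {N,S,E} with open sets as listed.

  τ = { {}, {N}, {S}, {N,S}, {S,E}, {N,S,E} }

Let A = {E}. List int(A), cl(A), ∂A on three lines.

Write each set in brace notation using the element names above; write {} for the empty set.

int(A) = {}
cl(A)  = {E}
∂A     = {E}

open subsets of A: {}; so int(A) = {}
closure: X∖int(X∖A) = X∖{N,S} = {E}
∂A = {E} minus {} = {E}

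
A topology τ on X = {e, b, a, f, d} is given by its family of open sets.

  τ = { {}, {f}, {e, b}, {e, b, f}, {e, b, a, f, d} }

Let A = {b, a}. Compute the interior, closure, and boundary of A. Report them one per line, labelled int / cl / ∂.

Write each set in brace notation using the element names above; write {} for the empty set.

int(A) = {}
cl(A)  = {e, b, a, d}
∂A     = {e, b, a, d}

interior: largest open inside A is {} (from {})
cl via duality: int({e, f, d}) = {f}, so X∖{f} = {e, b, a, d}
cl∖int = {e, b, a, d}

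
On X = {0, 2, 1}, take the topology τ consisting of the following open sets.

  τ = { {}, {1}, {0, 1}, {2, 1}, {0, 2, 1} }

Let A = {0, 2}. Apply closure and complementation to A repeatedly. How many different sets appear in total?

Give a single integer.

complement {1}; its interior {1}; cl(A) = X∖{1} = {0, 2}
With k = closure, c = complement:
  1. A     = {0, 2}
  2. cA    = {1}
  3. kcA   = {0, 2, 1}
  4. ckcA  = {}
k, c of each give nothing new

4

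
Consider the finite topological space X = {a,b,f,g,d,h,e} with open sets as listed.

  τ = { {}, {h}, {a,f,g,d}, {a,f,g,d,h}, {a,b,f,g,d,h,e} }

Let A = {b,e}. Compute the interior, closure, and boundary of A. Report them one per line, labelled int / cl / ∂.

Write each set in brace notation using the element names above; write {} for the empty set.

U open, U⊆A: {}. int(A) = ⋃ = {}
X∖A={a,f,g,d,h}, int(X∖A)={a,f,g,d,h}, hence cl(A)={b,e}
∂A: remove int from cl → {b,e}

int(A) = {}
cl(A)  = {b,e}
∂A     = {b,e}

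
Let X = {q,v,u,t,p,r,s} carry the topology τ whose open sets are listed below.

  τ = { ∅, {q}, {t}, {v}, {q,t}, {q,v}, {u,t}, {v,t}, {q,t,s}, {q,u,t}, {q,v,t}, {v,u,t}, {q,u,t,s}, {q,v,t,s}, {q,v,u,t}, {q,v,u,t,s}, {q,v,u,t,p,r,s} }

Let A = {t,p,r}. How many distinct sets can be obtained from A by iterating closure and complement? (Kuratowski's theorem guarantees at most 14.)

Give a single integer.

8

X∖A={q,v,u,s}, int(X∖A)={q,v}, hence cl(A)={u,t,p,r,s}
Orbit (k=closure, c=complement):
  1. A     = {t,p,r}
  2. kA    = {u,t,p,r,s}
  3. cA    = {q,v,u,s}
  4. ckA   = {q,v}
  5. kcA   = {q,v,u,p,r,s}
  6. kckA  = {q,v,p,r,s}
  7. ckcA  = {t}
  8. ckckA = {u,t}
(closed under both — stop)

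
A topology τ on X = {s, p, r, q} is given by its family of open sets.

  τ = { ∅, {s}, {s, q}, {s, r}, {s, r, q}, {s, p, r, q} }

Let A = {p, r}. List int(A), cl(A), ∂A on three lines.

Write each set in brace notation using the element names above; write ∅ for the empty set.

int(A) = ∅
cl(A)  = {p, r}
∂A     = {p, r}

U open, U⊆A: ∅. int(A) = ⋃ = ∅
X∖A={s, q}, int(X∖A)={s, q}, hence cl(A)={p, r}
∂A: remove int from cl → {p, r}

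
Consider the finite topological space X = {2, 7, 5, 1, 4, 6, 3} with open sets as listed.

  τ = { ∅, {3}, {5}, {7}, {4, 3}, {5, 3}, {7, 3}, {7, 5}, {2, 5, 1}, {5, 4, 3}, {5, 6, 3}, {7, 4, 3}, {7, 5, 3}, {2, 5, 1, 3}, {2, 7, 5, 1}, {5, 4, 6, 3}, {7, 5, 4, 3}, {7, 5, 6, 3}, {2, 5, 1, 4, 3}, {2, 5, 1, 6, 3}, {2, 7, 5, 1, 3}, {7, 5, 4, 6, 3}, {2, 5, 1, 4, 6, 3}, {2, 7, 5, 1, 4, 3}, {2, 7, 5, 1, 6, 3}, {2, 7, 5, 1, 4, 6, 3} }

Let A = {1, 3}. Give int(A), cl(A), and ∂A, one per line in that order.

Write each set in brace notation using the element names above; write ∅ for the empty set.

int(A) = {3}
cl(A)  = {2, 1, 4, 6, 3}
∂A     = {2, 1, 4, 6}

opens ⊆ A: ∅, {3}; union → int = {3}
complement {2, 7, 5, 4, 6}; its interior {7, 5}; cl(A) = X∖{7, 5} = {2, 1, 4, 6, 3}
boundary = {2, 1, 4, 6, 3} ∖ {3} = {2, 1, 4, 6}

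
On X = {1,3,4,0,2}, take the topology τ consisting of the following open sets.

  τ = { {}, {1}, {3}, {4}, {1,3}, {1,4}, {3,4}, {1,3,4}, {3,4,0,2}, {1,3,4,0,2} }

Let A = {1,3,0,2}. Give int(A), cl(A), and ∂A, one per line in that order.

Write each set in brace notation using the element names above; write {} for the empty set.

int(A) = {1,3}
cl(A)  = {1,3,0,2}
∂A     = {0,2}

opens ⊆ A: {}, {3}, {1}, {1,3}; union → int = {1,3}
complement {4}; its interior {4}; cl(A) = X∖{4} = {1,3,0,2}
boundary = {1,3,0,2} ∖ {1,3} = {0,2}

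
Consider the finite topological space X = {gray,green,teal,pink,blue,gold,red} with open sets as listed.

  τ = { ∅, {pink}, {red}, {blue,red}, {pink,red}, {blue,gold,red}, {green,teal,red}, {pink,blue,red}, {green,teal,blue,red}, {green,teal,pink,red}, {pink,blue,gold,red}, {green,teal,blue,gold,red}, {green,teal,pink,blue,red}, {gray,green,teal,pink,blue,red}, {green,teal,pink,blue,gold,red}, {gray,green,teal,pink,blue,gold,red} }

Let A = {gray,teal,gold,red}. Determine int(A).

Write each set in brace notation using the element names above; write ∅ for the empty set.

{red}

interior: largest open inside A is {red} (from ∅, {red})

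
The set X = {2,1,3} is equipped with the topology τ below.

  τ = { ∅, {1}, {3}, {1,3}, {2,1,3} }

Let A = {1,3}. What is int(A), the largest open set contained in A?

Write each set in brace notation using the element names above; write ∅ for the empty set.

U open, U⊆A: ∅, {3}, {1}, {1,3}. int(A) = ⋃ = {1,3}

{1,3}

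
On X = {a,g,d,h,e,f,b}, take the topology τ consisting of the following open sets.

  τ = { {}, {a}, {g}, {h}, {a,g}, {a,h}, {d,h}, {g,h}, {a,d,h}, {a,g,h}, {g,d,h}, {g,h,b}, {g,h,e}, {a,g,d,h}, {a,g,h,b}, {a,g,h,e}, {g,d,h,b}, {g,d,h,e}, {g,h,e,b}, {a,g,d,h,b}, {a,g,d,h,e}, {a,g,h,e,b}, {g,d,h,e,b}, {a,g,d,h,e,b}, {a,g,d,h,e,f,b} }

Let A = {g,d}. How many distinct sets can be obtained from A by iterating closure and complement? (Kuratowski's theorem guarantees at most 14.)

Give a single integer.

8

closure: X∖int(X∖A) = X∖{a,h} = {g,d,e,f,b}
Let k=closure and c=complement:
  1. A     = {g,d}
  2. kA    = {g,d,e,f,b}
  3. cA    = {a,h,e,f,b}
  4. ckA   = {a,h}
  5. kcA   = {a,d,h,e,f,b}
  6. ckcA  = {g}
  7. kckcA = {g,e,f,b}
  8. ckckcA = {a,d,h}
— saturated at 8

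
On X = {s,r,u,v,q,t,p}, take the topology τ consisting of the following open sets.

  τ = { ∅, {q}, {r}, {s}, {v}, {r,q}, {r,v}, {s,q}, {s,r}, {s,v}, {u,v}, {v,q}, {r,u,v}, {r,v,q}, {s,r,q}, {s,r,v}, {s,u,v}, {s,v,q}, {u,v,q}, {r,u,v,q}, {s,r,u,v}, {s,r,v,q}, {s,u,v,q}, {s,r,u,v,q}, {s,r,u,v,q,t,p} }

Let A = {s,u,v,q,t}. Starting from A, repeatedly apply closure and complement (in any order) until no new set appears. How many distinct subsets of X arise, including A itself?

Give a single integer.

closure: X∖int(X∖A) = X∖{r} = {s,u,v,q,t,p}
Let k=closure and c=complement:
  1. A     = {s,u,v,q,t}
  2. kA    = {s,u,v,q,t,p}
  3. cA    = {r,p}
  4. ckA   = {r}
  5. kcA   = {r,t,p}
  6. ckcA  = {s,u,v,q}
— saturated at 6

6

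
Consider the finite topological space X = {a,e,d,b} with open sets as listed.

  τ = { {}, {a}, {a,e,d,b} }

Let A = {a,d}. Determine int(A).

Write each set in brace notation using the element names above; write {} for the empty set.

interior: largest open inside A is {a} (from {}, {a})

{a}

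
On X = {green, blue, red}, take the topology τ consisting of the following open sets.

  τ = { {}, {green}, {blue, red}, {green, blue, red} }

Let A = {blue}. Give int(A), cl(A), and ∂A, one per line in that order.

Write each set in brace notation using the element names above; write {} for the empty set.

int(A) = {}
cl(A)  = {blue, red}
∂A     = {blue, red}

U open, U⊆A: {}. int(A) = ⋃ = {}
X∖A={green, red}, int(X∖A)={green}, hence cl(A)={blue, red}
∂A: remove int from cl → {blue, red}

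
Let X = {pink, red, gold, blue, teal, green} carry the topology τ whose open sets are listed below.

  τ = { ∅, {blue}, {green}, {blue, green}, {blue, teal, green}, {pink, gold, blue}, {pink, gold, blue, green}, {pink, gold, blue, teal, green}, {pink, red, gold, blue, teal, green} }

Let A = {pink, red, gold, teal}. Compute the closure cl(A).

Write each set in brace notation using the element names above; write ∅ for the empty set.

closure: X∖int(X∖A) = X∖{blue, green} = {pink, red, gold, teal}

{pink, red, gold, teal}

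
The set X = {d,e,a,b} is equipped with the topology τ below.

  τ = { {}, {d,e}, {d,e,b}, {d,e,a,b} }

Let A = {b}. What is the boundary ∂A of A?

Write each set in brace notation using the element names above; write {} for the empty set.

{a,b}

opens ⊆ A: {}; union → int = {}
complement {d,e,a}; its interior {d,e}; cl(A) = X∖{d,e} = {a,b}
boundary = {a,b} ∖ {} = {a,b}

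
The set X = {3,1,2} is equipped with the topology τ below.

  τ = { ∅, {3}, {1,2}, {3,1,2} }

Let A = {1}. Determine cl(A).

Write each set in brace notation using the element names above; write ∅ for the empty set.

{1,2}

X∖A={3,2}, int(X∖A)={3}, hence cl(A)={1,2}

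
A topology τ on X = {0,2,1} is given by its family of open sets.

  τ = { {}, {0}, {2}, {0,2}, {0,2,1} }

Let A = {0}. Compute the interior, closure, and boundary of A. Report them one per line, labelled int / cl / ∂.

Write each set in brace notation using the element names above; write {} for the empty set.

interior: largest open inside A is {0} (from {}, {0})
cl via duality: int({2,1}) = {2}, so X∖{2} = {0,1}
cl∖int = {1}

int(A) = {0}
cl(A)  = {0,1}
∂A     = {1}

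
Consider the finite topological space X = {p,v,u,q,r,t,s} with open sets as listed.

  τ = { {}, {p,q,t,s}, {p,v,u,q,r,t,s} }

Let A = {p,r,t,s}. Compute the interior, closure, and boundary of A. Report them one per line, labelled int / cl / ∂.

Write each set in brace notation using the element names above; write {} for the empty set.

opens ⊆ A: {}; union → int = {}
complement {v,u,q}; its interior {}; cl(A) = X∖{} = {p,v,u,q,r,t,s}
boundary = {p,v,u,q,r,t,s} ∖ {} = {p,v,u,q,r,t,s}

int(A) = {}
cl(A)  = {p,v,u,q,r,t,s}
∂A     = {p,v,u,q,r,t,s}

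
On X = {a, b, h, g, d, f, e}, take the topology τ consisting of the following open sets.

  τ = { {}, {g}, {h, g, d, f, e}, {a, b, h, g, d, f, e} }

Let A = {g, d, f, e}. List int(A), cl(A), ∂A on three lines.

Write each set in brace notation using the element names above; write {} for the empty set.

int(A) = {g}
cl(A)  = {a, b, h, g, d, f, e}
∂A     = {a, b, h, d, f, e}

interior: largest open inside A is {g} (from {}, {g})
cl via duality: int({a, b, h}) = {}, so X∖{} = {a, b, h, g, d, f, e}
cl∖int = {a, b, h, d, f, e}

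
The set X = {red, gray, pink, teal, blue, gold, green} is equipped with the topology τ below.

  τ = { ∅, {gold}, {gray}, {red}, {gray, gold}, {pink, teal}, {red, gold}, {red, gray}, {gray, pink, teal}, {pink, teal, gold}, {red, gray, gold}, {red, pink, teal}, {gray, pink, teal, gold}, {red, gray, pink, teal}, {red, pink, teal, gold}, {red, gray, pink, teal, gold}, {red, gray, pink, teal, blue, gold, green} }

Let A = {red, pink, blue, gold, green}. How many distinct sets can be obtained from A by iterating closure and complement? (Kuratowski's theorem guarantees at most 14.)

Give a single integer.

10

closure: X∖int(X∖A) = X∖{gray} = {red, pink, teal, blue, gold, green}
Let k=closure and c=complement:
  1. A     = {red, pink, blue, gold, green}
  2. kA    = {red, pink, teal, blue, gold, green}
  3. cA    = {gray, teal}
  4. ckA   = {gray}
  5. kcA   = {gray, pink, teal, blue, green}
  6. kckA  = {gray, blue, green}
  7. ckcA  = {red, gold}
  8. ckckA = {red, pink, teal, gold}
  9. kckcA = {red, blue, gold, green}
  10. ckckcA = {gray, pink, teal}
— saturated at 10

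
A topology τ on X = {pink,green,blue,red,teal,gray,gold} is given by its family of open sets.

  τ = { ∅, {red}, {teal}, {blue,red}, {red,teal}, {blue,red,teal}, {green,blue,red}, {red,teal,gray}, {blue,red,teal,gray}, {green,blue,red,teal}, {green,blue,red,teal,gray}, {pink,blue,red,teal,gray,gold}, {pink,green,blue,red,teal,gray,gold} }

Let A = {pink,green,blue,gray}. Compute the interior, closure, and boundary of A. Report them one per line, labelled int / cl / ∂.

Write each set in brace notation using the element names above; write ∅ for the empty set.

int(A) = ∅
cl(A)  = {pink,green,blue,gray,gold}
∂A     = {pink,green,blue,gray,gold}

interior: largest open inside A is ∅ (from ∅)
cl via duality: int({red,teal,gold}) = {red,teal}, so X∖{red,teal} = {pink,green,blue,gray,gold}
cl∖int = {pink,green,blue,gray,gold}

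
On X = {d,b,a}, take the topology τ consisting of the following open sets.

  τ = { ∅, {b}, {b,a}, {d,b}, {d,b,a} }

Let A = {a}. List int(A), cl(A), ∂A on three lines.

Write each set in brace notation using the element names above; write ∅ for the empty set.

int(A) = ∅
cl(A)  = {a}
∂A     = {a}

U open, U⊆A: ∅. int(A) = ⋃ = ∅
X∖A={d,b}, int(X∖A)={d,b}, hence cl(A)={a}
∂A: remove int from cl → {a}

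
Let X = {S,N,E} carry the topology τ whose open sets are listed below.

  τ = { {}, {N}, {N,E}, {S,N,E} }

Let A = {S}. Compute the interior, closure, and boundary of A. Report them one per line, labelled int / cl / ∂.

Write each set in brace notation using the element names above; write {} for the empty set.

interior: largest open inside A is {} (from {})
cl via duality: int({N,E}) = {N,E}, so X∖{N,E} = {S}
cl∖int = {S}

int(A) = {}
cl(A)  = {S}
∂A     = {S}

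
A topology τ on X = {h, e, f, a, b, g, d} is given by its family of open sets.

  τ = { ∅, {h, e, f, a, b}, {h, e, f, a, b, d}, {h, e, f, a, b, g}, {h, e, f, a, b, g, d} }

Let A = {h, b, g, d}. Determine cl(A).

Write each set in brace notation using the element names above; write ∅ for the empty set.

cl via duality: int({e, f, a}) = ∅, so X∖∅ = {h, e, f, a, b, g, d}

{h, e, f, a, b, g, d}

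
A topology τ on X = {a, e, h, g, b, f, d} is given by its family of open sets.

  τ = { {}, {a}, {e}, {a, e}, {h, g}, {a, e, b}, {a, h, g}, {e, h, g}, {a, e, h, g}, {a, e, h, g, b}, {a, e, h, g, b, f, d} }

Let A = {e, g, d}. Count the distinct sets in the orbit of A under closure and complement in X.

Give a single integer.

10

complement {a, h, b, f}; its interior {a}; cl(A) = X∖{a} = {e, h, g, b, f, d}
With k = closure, c = complement:
  1. A     = {e, g, d}
  2. kA    = {e, h, g, b, f, d}
  3. cA    = {a, h, b, f}
  4. ckA   = {a}
  5. kcA   = {a, h, g, b, f, d}
  6. kckA  = {a, b, f, d}
  7. ckcA  = {e}
  8. ckckA = {e, h, g}
  9. kckcA = {e, b, f, d}
  10. ckckcA = {a, h, g}
k, c of each give nothing new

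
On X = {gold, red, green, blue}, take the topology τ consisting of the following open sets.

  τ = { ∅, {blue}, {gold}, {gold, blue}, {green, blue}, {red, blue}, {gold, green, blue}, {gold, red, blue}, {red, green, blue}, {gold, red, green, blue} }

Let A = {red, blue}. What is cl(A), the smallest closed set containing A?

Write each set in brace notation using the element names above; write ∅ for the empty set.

X∖A={gold, green}, int(X∖A)={gold}, hence cl(A)={red, green, blue}

{red, green, blue}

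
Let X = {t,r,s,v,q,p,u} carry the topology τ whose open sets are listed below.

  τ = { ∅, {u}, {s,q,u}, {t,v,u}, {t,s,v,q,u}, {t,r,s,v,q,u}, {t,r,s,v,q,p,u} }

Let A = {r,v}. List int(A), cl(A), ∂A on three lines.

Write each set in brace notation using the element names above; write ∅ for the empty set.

U open, U⊆A: ∅. int(A) = ⋃ = ∅
X∖A={t,s,q,p,u}, int(X∖A)={s,q,u}, hence cl(A)={t,r,v,p}
∂A: remove int from cl → {t,r,v,p}

int(A) = ∅
cl(A)  = {t,r,v,p}
∂A     = {t,r,v,p}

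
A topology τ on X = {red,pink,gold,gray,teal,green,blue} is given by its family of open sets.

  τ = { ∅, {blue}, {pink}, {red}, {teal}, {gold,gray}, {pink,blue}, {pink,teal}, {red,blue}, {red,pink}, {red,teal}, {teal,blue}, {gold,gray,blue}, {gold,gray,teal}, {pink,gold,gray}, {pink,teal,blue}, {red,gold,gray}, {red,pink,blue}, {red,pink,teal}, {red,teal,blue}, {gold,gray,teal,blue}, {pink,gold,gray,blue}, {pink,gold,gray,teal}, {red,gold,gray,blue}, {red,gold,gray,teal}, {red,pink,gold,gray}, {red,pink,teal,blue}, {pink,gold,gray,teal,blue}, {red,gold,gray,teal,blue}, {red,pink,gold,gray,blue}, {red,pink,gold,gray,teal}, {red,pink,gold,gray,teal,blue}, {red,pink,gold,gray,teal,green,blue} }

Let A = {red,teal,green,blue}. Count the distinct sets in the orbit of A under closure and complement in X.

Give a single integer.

4

cl via duality: int({pink,gold,gray}) = {pink,gold,gray}, so X∖{pink,gold,gray} = {red,teal,green,blue}
Write k for closure, c for complement:
  1. A     = {red,teal,green,blue}
  2. cA    = {pink,gold,gray}
  3. kcA   = {pink,gold,gray,green}
  4. ckcA  = {red,teal,blue}
applying k or c yields no new set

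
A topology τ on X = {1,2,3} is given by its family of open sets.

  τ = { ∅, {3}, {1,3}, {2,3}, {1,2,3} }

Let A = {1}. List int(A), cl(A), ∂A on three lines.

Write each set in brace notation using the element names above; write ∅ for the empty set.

int(A) = ∅
cl(A)  = {1}
∂A     = {1}

interior: largest open inside A is ∅ (from ∅)
cl via duality: int({2,3}) = {2,3}, so X∖{2,3} = {1}
cl∖int = {1}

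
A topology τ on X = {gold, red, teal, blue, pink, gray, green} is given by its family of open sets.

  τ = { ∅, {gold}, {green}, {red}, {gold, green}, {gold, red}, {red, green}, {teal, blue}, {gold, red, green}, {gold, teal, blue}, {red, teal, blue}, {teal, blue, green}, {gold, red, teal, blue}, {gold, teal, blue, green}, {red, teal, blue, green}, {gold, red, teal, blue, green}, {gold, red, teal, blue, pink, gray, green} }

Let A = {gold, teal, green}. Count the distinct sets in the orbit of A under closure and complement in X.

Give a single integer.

10

complement {red, blue, pink, gray}; its interior {red}; cl(A) = X∖{red} = {gold, teal, blue, pink, gray, green}
With k = closure, c = complement:
  1. A     = {gold, teal, green}
  2. kA    = {gold, teal, blue, pink, gray, green}
  3. cA    = {red, blue, pink, gray}
  4. ckA   = {red}
  5. kcA   = {red, teal, blue, pink, gray}
  6. kckA  = {red, pink, gray}
  7. ckcA  = {gold, green}
  8. ckckA = {gold, teal, blue, green}
  9. kckcA = {gold, pink, gray, green}
  10. ckckcA = {red, teal, blue}
k, c of each give nothing new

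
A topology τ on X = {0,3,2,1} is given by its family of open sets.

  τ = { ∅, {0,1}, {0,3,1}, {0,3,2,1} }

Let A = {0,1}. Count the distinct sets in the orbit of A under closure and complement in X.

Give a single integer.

4

complement {3,2}; its interior ∅; cl(A) = X∖∅ = {0,3,2,1}
With k = closure, c = complement:
  1. A     = {0,1}
  2. kA    = {0,3,2,1}
  3. cA    = {3,2}
  4. ckA   = ∅
k, c of each give nothing new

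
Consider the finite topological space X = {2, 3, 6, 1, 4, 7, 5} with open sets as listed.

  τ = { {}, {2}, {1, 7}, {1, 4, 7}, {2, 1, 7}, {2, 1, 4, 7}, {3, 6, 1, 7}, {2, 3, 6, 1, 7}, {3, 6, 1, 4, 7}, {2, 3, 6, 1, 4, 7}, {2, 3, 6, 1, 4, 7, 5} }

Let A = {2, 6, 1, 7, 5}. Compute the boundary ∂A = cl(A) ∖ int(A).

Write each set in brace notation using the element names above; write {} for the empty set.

{3, 6, 4, 5}

open subsets of A: {}, {2}, {1, 7}, {2, 1, 7}; so int(A) = {2, 1, 7}
closure: X∖int(X∖A) = X∖{} = {2, 3, 6, 1, 4, 7, 5}
∂A = {2, 3, 6, 1, 4, 7, 5} minus {2, 1, 7} = {3, 6, 4, 5}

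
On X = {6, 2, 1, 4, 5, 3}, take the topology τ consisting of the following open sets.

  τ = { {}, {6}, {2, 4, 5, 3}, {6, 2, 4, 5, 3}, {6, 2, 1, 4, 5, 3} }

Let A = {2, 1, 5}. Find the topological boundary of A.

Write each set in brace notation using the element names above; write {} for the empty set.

U open, U⊆A: {}. int(A) = ⋃ = {}
X∖A={6, 4, 3}, int(X∖A)={6}, hence cl(A)={2, 1, 4, 5, 3}
∂A: remove int from cl → {2, 1, 4, 5, 3}

{2, 1, 4, 5, 3}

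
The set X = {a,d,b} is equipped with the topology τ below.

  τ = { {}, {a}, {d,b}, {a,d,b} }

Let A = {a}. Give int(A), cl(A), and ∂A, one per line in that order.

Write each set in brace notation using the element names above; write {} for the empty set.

int(A) = {a}
cl(A)  = {a}
∂A     = {}

open subsets of A: {}, {a}; so int(A) = {a}
closure: X∖int(X∖A) = X∖{d,b} = {a}
∂A = {a} minus {a} = {}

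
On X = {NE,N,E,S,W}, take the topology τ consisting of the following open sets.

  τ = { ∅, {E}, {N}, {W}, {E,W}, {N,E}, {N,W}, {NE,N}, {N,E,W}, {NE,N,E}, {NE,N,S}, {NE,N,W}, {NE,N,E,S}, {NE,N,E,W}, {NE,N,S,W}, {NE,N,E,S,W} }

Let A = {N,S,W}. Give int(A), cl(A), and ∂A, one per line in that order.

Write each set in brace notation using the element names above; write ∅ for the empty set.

interior: largest open inside A is {N,W} (from ∅, {N}, {W}, {N,W})
cl via duality: int({NE,E}) = {E}, so X∖{E} = {NE,N,S,W}
cl∖int = {NE,S}

int(A) = {N,W}
cl(A)  = {NE,N,S,W}
∂A     = {NE,S}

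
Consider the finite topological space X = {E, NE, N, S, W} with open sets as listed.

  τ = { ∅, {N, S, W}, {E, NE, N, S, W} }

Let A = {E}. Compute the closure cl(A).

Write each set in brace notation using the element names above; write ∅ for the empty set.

cl via duality: int({NE, N, S, W}) = {N, S, W}, so X∖{N, S, W} = {E, NE}

{E, NE}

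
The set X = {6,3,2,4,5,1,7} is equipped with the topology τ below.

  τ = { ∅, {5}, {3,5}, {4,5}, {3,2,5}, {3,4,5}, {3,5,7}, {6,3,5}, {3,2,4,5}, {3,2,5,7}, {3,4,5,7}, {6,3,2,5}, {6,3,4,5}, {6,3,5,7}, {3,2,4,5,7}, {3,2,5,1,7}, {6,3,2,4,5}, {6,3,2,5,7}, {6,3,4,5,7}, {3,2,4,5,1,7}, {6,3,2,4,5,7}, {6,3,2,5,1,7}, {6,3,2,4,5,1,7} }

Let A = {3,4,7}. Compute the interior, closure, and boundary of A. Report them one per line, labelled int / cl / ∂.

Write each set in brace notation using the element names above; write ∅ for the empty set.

open subsets of A: ∅; so int(A) = ∅
closure: X∖int(X∖A) = X∖{5} = {6,3,2,4,1,7}
∂A = {6,3,2,4,1,7} minus ∅ = {6,3,2,4,1,7}

int(A) = ∅
cl(A)  = {6,3,2,4,1,7}
∂A     = {6,3,2,4,1,7}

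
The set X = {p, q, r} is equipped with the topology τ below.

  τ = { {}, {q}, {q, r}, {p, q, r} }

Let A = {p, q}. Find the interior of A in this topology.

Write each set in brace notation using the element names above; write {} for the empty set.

{q}

open subsets of A: {}, {q}; so int(A) = {q}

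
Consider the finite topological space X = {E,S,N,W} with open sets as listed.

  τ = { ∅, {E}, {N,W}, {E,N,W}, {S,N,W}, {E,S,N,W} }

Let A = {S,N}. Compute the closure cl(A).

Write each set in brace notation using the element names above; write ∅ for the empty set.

{S,N,W}

X∖A={E,W}, int(X∖A)={E}, hence cl(A)={S,N,W}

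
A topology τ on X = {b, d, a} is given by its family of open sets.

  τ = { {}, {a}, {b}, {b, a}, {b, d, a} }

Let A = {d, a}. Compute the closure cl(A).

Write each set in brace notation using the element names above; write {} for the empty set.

cl via duality: int({b}) = {b}, so X∖{b} = {d, a}

{d, a}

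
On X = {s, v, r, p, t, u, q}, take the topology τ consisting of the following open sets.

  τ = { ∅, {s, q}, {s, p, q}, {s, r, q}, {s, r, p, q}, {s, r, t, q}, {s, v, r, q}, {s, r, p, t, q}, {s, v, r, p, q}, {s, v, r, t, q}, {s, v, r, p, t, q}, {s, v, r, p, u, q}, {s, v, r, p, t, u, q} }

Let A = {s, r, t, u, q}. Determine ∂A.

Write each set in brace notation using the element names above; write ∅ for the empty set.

opens ⊆ A: ∅, {s, q}, {s, r, q}, {s, r, t, q}; union → int = {s, r, t, q}
complement {v, p}; its interior ∅; cl(A) = X∖∅ = {s, v, r, p, t, u, q}
boundary = {s, v, r, p, t, u, q} ∖ {s, r, t, q} = {v, p, u}

{v, p, u}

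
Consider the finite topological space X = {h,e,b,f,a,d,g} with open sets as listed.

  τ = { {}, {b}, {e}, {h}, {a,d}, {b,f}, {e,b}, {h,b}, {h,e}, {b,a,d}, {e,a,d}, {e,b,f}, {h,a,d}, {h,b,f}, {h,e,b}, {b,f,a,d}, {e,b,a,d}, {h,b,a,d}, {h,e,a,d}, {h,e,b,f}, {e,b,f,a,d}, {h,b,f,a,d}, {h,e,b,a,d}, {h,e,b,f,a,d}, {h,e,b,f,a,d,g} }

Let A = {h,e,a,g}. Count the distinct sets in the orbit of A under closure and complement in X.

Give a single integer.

X∖A={b,f,d}, int(X∖A)={b,f}, hence cl(A)={h,e,a,d,g}
Orbit (k=closure, c=complement):
  1. A     = {h,e,a,g}
  2. kA    = {h,e,a,d,g}
  3. cA    = {b,f,d}
  4. ckA   = {b,f}
  5. kcA   = {b,f,a,d,g}
  6. kckA  = {b,f,g}
  7. ckcA  = {h,e}
  8. ckckA = {h,e,a,d}
  9. kckcA = {h,e,g}
  10. ckckcA = {b,f,a,d}
(closed under both — stop)

10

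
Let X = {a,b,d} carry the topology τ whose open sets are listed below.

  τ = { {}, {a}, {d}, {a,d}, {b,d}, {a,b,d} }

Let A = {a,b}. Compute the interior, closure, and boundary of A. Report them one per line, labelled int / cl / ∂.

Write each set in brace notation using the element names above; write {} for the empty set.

int(A) = {a}
cl(A)  = {a,b}
∂A     = {b}

opens ⊆ A: {}, {a}; union → int = {a}
complement {d}; its interior {d}; cl(A) = X∖{d} = {a,b}
boundary = {a,b} ∖ {a} = {b}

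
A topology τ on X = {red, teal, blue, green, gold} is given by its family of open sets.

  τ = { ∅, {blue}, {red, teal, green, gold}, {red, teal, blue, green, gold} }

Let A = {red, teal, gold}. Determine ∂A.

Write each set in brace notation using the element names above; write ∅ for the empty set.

{red, teal, green, gold}

interior: largest open inside A is ∅ (from ∅)
cl via duality: int({blue, green}) = {blue}, so X∖{blue} = {red, teal, green, gold}
cl∖int = {red, teal, green, gold}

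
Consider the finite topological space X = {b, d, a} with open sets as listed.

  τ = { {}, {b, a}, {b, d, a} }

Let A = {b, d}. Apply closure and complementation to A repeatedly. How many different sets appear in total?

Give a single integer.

closure: X∖int(X∖A) = X∖{} = {b, d, a}
Let k=closure and c=complement:
  1. A     = {b, d}
  2. kA    = {b, d, a}
  3. cA    = {a}
  4. ckA   = {}
— saturated at 4

4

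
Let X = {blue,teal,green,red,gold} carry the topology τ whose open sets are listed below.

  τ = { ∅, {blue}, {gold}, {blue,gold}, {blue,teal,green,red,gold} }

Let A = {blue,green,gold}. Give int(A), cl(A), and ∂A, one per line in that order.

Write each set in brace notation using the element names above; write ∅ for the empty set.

int(A) = {blue,gold}
cl(A)  = {blue,teal,green,red,gold}
∂A     = {teal,green,red}

opens ⊆ A: ∅, {gold}, {blue}, {blue,gold}; union → int = {blue,gold}
complement {teal,red}; its interior ∅; cl(A) = X∖∅ = {blue,teal,green,red,gold}
boundary = {blue,teal,green,red,gold} ∖ {blue,gold} = {teal,green,red}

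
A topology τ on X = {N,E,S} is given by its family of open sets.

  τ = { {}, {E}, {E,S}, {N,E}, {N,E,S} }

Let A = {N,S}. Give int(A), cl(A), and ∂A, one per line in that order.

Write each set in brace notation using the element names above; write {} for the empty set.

open subsets of A: {}; so int(A) = {}
closure: X∖int(X∖A) = X∖{E} = {N,S}
∂A = {N,S} minus {} = {N,S}

int(A) = {}
cl(A)  = {N,S}
∂A     = {N,S}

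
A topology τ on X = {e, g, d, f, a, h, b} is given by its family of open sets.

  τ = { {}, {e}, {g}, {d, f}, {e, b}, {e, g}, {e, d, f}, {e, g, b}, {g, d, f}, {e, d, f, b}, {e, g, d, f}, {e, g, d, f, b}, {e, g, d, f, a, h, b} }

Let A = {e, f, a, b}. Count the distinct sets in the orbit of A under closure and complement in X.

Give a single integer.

X∖A={g, d, h}, int(X∖A)={g}, hence cl(A)={e, d, f, a, h, b}
Orbit (k=closure, c=complement):
  1. A     = {e, f, a, b}
  2. kA    = {e, d, f, a, h, b}
  3. cA    = {g, d, h}
  4. ckA   = {g}
  5. kcA   = {g, d, f, a, h}
  6. kckA  = {g, a, h}
  7. ckcA  = {e, b}
  8. ckckA = {e, d, f, b}
  9. kckcA = {e, a, h, b}
  10. ckckcA = {g, d, f}
(closed under both — stop)

10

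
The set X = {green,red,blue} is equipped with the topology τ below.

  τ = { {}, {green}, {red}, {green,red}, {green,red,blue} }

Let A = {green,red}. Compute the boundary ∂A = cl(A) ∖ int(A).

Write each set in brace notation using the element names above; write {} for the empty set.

U open, U⊆A: {}, {red}, {green}, {green,red}. int(A) = ⋃ = {green,red}
X∖A={blue}, int(X∖A)={}, hence cl(A)={green,red,blue}
∂A: remove int from cl → {blue}

{blue}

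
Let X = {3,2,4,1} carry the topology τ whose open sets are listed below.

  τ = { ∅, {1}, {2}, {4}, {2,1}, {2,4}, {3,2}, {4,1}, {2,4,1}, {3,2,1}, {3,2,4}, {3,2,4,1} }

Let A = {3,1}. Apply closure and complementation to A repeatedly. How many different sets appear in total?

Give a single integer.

complement {2,4}; its interior {2,4}; cl(A) = X∖{2,4} = {3,1}
With k = closure, c = complement:
  1. A     = {3,1}
  2. cA    = {2,4}
  3. kcA   = {3,2,4}
  4. ckcA  = {1}
k, c of each give nothing new

4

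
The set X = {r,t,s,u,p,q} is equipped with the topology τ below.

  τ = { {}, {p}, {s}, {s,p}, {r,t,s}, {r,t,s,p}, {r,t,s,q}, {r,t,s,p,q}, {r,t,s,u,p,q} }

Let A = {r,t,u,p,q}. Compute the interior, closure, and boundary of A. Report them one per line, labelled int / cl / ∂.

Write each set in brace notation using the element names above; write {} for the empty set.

open subsets of A: {}, {p}; so int(A) = {p}
closure: X∖int(X∖A) = X∖{s} = {r,t,u,p,q}
∂A = {r,t,u,p,q} minus {p} = {r,t,u,q}

int(A) = {p}
cl(A)  = {r,t,u,p,q}
∂A     = {r,t,u,q}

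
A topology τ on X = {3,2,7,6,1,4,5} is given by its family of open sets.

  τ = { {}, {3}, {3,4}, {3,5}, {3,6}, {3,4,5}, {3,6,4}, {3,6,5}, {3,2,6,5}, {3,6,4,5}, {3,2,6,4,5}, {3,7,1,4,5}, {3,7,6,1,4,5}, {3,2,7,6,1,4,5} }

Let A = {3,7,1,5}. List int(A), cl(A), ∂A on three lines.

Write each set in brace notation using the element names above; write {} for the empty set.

interior: largest open inside A is {3,5} (from {}, {3}, {3,5})
cl via duality: int({2,6,4}) = {}, so X∖{} = {3,2,7,6,1,4,5}
cl∖int = {2,7,6,1,4}

int(A) = {3,5}
cl(A)  = {3,2,7,6,1,4,5}
∂A     = {2,7,6,1,4}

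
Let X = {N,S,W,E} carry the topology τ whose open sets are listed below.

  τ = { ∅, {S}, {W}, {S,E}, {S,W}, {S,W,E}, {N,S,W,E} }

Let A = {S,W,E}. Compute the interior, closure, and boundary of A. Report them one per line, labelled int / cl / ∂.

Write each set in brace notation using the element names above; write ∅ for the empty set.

interior: largest open inside A is {S,W,E} (from ∅, {W}, {S}, {S,E}, {S,W}, {S,W,E})
cl via duality: int({N}) = ∅, so X∖∅ = {N,S,W,E}
cl∖int = {N}

int(A) = {S,W,E}
cl(A)  = {N,S,W,E}
∂A     = {N}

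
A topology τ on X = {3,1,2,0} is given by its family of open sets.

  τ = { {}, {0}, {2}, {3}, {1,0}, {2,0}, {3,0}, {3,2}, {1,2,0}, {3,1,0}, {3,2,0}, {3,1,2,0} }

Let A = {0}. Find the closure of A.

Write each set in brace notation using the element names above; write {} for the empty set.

{1,0}

complement {3,1,2}; its interior {3,2}; cl(A) = X∖{3,2} = {1,0}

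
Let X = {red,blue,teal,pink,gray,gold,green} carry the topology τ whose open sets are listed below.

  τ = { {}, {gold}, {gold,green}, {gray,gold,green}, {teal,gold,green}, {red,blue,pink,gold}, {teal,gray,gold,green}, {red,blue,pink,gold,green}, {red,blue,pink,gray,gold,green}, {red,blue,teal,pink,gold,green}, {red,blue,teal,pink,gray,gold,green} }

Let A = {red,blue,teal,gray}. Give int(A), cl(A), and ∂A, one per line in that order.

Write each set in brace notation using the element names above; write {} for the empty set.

opens ⊆ A: {}; union → int = {}
complement {pink,gold,green}; its interior {gold,green}; cl(A) = X∖{gold,green} = {red,blue,teal,pink,gray}
boundary = {red,blue,teal,pink,gray} ∖ {} = {red,blue,teal,pink,gray}

int(A) = {}
cl(A)  = {red,blue,teal,pink,gray}
∂A     = {red,blue,teal,pink,gray}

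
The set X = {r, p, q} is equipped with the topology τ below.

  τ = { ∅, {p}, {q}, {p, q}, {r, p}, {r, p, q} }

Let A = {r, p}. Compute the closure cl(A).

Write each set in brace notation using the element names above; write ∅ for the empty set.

complement {q}; its interior {q}; cl(A) = X∖{q} = {r, p}

{r, p}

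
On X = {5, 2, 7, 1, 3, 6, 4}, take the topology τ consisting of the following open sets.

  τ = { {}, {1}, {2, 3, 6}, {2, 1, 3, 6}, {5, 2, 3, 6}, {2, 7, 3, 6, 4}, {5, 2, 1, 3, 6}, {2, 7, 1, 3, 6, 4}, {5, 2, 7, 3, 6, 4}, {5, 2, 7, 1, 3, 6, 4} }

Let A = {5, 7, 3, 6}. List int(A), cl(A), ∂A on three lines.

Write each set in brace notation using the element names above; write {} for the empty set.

opens ⊆ A: {}; union → int = {}
complement {2, 1, 4}; its interior {1}; cl(A) = X∖{1} = {5, 2, 7, 3, 6, 4}
boundary = {5, 2, 7, 3, 6, 4} ∖ {} = {5, 2, 7, 3, 6, 4}

int(A) = {}
cl(A)  = {5, 2, 7, 3, 6, 4}
∂A     = {5, 2, 7, 3, 6, 4}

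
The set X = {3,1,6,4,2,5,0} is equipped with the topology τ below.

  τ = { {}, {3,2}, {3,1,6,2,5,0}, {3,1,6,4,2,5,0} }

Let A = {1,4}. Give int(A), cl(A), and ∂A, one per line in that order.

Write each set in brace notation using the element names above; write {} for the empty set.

interior: largest open inside A is {} (from {})
cl via duality: int({3,6,2,5,0}) = {3,2}, so X∖{3,2} = {1,6,4,5,0}
cl∖int = {1,6,4,5,0}

int(A) = {}
cl(A)  = {1,6,4,5,0}
∂A     = {1,6,4,5,0}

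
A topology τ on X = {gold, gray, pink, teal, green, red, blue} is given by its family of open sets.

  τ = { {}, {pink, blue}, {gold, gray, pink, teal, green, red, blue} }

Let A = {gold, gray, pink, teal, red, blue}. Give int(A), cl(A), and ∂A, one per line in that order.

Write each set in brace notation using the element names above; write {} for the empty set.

open subsets of A: {}, {pink, blue}; so int(A) = {pink, blue}
closure: X∖int(X∖A) = X∖{} = {gold, gray, pink, teal, green, red, blue}
∂A = {gold, gray, pink, teal, green, red, blue} minus {pink, blue} = {gold, gray, teal, green, red}

int(A) = {pink, blue}
cl(A)  = {gold, gray, pink, teal, green, red, blue}
∂A     = {gold, gray, teal, green, red}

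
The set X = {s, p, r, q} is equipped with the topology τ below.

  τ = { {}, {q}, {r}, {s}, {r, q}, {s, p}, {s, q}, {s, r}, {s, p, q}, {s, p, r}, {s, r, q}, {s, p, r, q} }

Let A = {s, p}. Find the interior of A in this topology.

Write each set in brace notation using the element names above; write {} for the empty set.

U open, U⊆A: {}, {s}, {s, p}. int(A) = ⋃ = {s, p}

{s, p}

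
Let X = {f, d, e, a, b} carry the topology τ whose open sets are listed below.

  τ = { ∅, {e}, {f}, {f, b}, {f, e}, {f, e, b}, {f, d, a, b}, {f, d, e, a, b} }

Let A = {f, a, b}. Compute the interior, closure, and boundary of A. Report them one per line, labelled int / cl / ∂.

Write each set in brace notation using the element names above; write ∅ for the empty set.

open subsets of A: ∅, {f}, {f, b}; so int(A) = {f, b}
closure: X∖int(X∖A) = X∖{e} = {f, d, a, b}
∂A = {f, d, a, b} minus {f, b} = {d, a}

int(A) = {f, b}
cl(A)  = {f, d, a, b}
∂A     = {d, a}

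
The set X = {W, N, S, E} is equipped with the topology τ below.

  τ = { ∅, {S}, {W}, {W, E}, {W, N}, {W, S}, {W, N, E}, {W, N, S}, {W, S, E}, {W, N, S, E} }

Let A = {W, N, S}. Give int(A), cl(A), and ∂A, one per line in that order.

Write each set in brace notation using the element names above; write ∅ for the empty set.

U open, U⊆A: ∅, {S}, {W}, {W, N}, {W, S}, {W, N, S}. int(A) = ⋃ = {W, N, S}
X∖A={E}, int(X∖A)=∅, hence cl(A)={W, N, S, E}
∂A: remove int from cl → {E}

int(A) = {W, N, S}
cl(A)  = {W, N, S, E}
∂A     = {E}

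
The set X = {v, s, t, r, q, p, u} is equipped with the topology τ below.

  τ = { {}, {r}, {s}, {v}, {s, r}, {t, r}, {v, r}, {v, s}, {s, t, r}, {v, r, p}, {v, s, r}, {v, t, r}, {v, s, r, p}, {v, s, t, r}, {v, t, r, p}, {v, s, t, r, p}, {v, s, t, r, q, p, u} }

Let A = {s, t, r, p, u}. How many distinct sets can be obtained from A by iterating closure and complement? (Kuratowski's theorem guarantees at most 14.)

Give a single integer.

cl via duality: int({v, q}) = {v}, so X∖{v} = {s, t, r, q, p, u}
Write k for closure, c for complement:
  1. A     = {s, t, r, p, u}
  2. kA    = {s, t, r, q, p, u}
  3. cA    = {v, q}
  4. ckA   = {v}
  5. kcA   = {v, q, p, u}
  6. ckcA  = {s, t, r}
applying k or c yields no new set

6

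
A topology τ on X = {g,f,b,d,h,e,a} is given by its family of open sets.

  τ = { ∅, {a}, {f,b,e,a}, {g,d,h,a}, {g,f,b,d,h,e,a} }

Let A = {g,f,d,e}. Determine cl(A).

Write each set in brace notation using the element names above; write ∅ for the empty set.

{g,f,b,d,h,e}

X∖A={b,h,a}, int(X∖A)={a}, hence cl(A)={g,f,b,d,h,e}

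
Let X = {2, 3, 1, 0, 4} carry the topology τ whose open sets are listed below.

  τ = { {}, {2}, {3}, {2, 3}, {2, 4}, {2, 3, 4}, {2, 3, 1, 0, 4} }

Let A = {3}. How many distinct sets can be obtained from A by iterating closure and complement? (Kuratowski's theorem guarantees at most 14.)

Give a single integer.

4

cl via duality: int({2, 1, 0, 4}) = {2, 4}, so X∖{2, 4} = {3, 1, 0}
Write k for closure, c for complement:
  1. A     = {3}
  2. kA    = {3, 1, 0}
  3. cA    = {2, 1, 0, 4}
  4. ckA   = {2, 4}
applying k or c yields no new set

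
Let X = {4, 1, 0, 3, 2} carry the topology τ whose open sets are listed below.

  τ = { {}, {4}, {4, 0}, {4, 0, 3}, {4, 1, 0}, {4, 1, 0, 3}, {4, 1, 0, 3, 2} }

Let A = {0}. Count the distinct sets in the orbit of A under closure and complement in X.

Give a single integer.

6

complement {4, 1, 3, 2}; its interior {4}; cl(A) = X∖{4} = {1, 0, 3, 2}
With k = closure, c = complement:
  1. A     = {0}
  2. kA    = {1, 0, 3, 2}
  3. cA    = {4, 1, 3, 2}
  4. ckA   = {4}
  5. kcA   = {4, 1, 0, 3, 2}
  6. ckcA  = {}
k, c of each give nothing new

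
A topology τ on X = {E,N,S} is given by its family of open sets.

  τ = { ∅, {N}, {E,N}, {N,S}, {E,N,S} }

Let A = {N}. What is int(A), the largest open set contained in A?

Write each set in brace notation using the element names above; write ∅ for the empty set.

{N}

opens ⊆ A: ∅, {N}; union → int = {N}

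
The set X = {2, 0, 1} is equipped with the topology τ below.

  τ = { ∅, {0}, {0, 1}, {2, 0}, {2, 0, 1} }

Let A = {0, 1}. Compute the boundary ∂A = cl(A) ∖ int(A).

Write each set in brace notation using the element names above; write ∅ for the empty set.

{2}

U open, U⊆A: ∅, {0}, {0, 1}. int(A) = ⋃ = {0, 1}
X∖A={2}, int(X∖A)=∅, hence cl(A)={2, 0, 1}
∂A: remove int from cl → {2}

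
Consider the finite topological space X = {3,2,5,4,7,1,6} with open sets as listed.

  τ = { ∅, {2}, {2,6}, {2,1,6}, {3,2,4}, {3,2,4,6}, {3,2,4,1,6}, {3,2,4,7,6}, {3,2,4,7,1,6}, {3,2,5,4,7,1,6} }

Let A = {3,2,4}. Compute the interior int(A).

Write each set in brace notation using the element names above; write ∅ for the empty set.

{3,2,4}

opens ⊆ A: ∅, {2}, {3,2,4}; union → int = {3,2,4}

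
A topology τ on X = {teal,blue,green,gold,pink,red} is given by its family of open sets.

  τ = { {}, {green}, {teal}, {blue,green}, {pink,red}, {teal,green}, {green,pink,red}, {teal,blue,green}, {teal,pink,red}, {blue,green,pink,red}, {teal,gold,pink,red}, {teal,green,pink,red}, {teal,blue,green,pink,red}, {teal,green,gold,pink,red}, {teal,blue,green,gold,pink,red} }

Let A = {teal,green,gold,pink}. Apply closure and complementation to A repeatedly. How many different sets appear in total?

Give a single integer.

10

cl via duality: int({blue,red}) = {}, so X∖{} = {teal,blue,green,gold,pink,red}
Write k for closure, c for complement:
  1. A     = {teal,green,gold,pink}
  2. kA    = {teal,blue,green,gold,pink,red}
  3. cA    = {blue,red}
  4. ckA   = {}
  5. kcA   = {blue,gold,pink,red}
  6. ckcA  = {teal,green}
  7. kckcA = {teal,blue,green,gold}
  8. ckckcA = {pink,red}
  9. kckckcA = {gold,pink,red}
  10. ckckckcA = {teal,blue,green}
applying k or c yields no new set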